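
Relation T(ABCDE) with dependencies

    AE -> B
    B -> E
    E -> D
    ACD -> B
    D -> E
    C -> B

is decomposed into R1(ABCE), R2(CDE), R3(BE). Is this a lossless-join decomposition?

Chase test. Columns are ABCDE; row i has aⱼ where attribute j ∈ Ri, else bᵢⱼ.
Initial tableau (one row per fragment):
  row 1: a1 a2 a3 b14 a5
  row 2: b21 b22 a3 a4 a5
  row 3: b31 a2 b33 b34 a5
Rows 1 and 2 agree on E; apply E→D and equate their D entries.
Rows 1 and 3 agree on E; apply E→D and equate their D entries.
Rows 1 and 2 agree on C; apply C→B and equate their B entries.
Row 1 is now all distinguished symbols — the join is lossless.

Yes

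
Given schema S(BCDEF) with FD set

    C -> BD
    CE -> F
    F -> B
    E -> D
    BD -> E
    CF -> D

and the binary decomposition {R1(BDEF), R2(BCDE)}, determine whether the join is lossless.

No

Common attributes: R1 ∩ R2 = {BDE}.
No dependency enlarges {BDE}, so (BDE)⁺ = {BDE}.
The closure contains neither all of R1 = {BDEF} nor all of R2 = {BCDE}, so the common attributes are not a superkey of either fragment. The join is lossy.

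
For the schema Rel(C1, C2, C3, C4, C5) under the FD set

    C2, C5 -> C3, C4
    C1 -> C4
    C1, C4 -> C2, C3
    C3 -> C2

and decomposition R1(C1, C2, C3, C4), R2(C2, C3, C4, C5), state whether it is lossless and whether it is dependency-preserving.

Lossless test: (C2, C3, C4)⁺ = {C2, C3, C4}, which is a superkey of neither fragment — lossy.
Dependency preservation: every FD's attributes lie within a single fragment, so each can be enforced locally — preserved.

lossy but dependency-preserving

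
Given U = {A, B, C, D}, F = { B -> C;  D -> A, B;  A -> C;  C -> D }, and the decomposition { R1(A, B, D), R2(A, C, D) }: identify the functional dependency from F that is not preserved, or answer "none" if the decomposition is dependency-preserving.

B → C: restricted closure across fragments reaches C.
D → A, B lies within R1.
A → C lies within R2.
C → D lies within R2.
Every dependency is enforceable on the fragments, so the decomposition is dependency-preserving.

none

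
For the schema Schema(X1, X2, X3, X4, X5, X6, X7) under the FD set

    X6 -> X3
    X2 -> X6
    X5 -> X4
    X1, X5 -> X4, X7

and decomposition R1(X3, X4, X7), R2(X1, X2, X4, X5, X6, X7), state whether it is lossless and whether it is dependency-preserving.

Lossless test: (X4, X7)⁺ = {X4, X7}, which is a superkey of neither fragment — lossy.
Dependency preservation: the restricted closure of {X6} across the fragments never reaches {X3}, so X6 → X3 cannot be enforced without a join — not preserved.

lossy and not dependency-preserving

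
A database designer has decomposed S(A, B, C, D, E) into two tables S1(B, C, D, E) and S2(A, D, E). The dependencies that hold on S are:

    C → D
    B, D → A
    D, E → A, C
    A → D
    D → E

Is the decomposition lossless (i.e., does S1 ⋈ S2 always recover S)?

Common attributes: S1 ∩ S2 = {D, E}.
Closure of {D, E}: D, E → A, C applies, adding A, C. So (D, E)⁺ = {A, C, D, E}.
This closure contains every attribute of S2, so S1 ∩ S2 → S2. The join is lossless.

Yes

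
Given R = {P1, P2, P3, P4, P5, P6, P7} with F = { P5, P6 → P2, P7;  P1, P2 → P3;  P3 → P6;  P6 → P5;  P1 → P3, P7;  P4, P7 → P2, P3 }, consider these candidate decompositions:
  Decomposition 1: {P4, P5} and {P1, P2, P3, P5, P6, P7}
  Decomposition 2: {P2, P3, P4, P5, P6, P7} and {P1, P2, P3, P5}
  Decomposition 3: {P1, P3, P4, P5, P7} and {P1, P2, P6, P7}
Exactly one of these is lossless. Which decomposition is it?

Decomposition 3

Decomposition 1: common = {P5}, closure = {P5} → lossy.
Decomposition 2: common = {P2, P3, P5}, closure = {P2, P3, P5, P6, P7} → lossy.
Decomposition 3: common = {P1, P7}, closure = {P1, P2, P3, P5, P6, P7} → lossless.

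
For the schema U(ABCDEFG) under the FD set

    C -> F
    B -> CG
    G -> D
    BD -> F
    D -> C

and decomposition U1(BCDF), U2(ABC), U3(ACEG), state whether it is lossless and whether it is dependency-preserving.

Lossless test (chase): Rows 1 and 2 agree on C; apply C→F and equate their F entries. Rows 1 and 3 agree on C; apply C→F and equate their F entries. Rows 1 and 2 agree on B; apply B→CG and equate their CG entries. Rows 1 and 2 agree on G; apply G→D and equate their D entries. No row becomes fully distinguished — the join is lossy.
Dependency preservation: the restricted closure of {B} across the fragments never reaches {CG}, so B → CG cannot be enforced without a join — not preserved.

lossy and not dependency-preserving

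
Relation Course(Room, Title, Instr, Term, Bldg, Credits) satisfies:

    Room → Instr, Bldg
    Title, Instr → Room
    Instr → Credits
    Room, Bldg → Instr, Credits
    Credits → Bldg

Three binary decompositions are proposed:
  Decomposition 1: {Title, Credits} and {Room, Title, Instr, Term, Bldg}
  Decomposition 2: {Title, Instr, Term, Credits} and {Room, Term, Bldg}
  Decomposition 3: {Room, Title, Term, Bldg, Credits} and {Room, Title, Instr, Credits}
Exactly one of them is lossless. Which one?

Decomposition 1: common = {Title}, closure = {Title} → lossy.
Decomposition 2: common = {Term}, closure = {Term} → lossy.
Decomposition 3: common = {Room, Title, Credits}, closure = {Room, Title, Instr, Bldg, Credits} → lossless.

Decomposition 3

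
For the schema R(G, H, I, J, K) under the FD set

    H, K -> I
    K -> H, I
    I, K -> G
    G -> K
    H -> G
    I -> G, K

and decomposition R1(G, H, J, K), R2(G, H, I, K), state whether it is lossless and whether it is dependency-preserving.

lossless and dependency-preserving

Lossless test: (G, H, K)⁺ = {G, H, I, K}, which contains all of one fragment — lossless.
Dependency preservation: every FD's attributes lie within a single fragment, so each can be enforced locally — preserved.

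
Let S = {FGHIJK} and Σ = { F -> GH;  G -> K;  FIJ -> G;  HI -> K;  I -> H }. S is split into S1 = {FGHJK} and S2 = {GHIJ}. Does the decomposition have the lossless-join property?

No

Common attributes: S1 ∩ S2 = {GHJ}.
Closure of {GHJ}: G → K applies, adding K. So (GHJ)⁺ = {GHJK}.
The closure contains neither all of S1 = {FGHJK} nor all of S2 = {GHIJ}, so the common attributes are not a superkey of either fragment. The join is lossy.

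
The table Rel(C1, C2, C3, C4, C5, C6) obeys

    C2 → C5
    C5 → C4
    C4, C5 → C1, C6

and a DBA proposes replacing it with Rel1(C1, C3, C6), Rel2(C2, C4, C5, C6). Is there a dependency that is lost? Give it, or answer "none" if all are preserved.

Check C4, C5 → C1, C6: no single fragment contains all of {C1, C4, C5, C6}, and the restricted closure of {C4, C5} across the fragments never reaches {C1, C6}.
C2 → C5 is preserved.
C5 → C4 is preserved.

C4, C5 → C1, C6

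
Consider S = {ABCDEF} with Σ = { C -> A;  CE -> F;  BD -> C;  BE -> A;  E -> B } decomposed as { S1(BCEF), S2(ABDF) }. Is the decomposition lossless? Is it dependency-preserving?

Lossless test: (BF)⁺ = {BF}, which is a superkey of neither fragment — lossy.
Dependency preservation: the restricted closure of {C} across the fragments never reaches {A}, so C → A cannot be enforced without a join — not preserved.

lossy and not dependency-preserving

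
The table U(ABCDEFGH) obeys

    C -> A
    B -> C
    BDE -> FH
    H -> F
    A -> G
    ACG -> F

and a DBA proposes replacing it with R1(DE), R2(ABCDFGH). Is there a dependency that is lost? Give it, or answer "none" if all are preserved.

Check BDE → FH: no single fragment contains all of {BDEFH}, and the restricted closure of {BDE} across the fragments never reaches {FH}.
C → A is preserved.
B → C is preserved.
H → F is preserved.
A → G is preserved.
ACG → F is preserved.

BDE -> FH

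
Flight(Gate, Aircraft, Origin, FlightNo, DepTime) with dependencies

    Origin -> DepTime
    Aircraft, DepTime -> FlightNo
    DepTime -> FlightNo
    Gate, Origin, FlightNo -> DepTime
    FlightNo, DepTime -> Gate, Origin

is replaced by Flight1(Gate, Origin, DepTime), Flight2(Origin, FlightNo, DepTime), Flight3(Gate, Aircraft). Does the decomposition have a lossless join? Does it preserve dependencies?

Lossless test (chase): Rows 1 and 2 agree on DepTime; apply DepTime→FlightNo and equate their FlightNo entries. Rows 1 and 2 agree on FlightNo, DepTime; apply FlightNo, DepTime→Gate, Origin and equate their Gate, Origin entries. No row becomes fully distinguished — the join is lossy.
Dependency preservation: Aircraft, DepTime → FlightNo; Gate, Origin, FlightNo → DepTime; FlightNo, DepTime → Gate, Origin are not contained in any single fragment, but the restricted closure of each left-hand side across the fragments still reaches the right-hand side; the remaining FDs each lie inside some fragment. All dependencies are preserved.

lossy but dependency-preserving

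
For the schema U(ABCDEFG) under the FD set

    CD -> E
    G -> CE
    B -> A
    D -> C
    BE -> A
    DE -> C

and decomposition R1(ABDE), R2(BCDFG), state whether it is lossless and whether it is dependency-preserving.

lossless but not dependency-preserving

Lossless test: (BD)⁺ = {ABCDE}, which contains all of one fragment — lossless.
Dependency preservation: the restricted closure of {G} across the fragments never reaches {CE}, so G → CE cannot be enforced without a join — not preserved.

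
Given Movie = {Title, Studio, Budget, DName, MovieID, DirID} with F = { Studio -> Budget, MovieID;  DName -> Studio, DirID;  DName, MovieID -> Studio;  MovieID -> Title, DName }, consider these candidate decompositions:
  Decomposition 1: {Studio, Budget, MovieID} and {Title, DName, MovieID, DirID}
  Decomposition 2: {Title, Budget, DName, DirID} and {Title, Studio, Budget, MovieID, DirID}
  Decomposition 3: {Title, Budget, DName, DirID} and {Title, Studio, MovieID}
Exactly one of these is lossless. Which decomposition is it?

Decomposition 1: common = {MovieID}, closure = {Title, Studio, Budget, DName, MovieID, DirID} → lossless.
Decomposition 2: common = {Title, Budget, DirID}, closure = {Title, Budget, DirID} → lossy.
Decomposition 3: common = {Title}, closure = {Title} → lossy.

Decomposition 1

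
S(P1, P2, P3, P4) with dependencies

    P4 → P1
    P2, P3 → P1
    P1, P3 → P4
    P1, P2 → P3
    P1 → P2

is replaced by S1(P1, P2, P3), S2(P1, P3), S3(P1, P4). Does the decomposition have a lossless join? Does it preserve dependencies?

lossless and dependency-preserving

Lossless test (chase): Rows 1 and 2 agree on P1, P3; apply P1, P3→P4 and equate their P4 entries. Rows 1 and 2 agree on P1; apply P1→P2 and equate their P2 entries. Rows 1 and 3 agree on P1; apply P1→P2 and equate their P2 entries. Rows 1 and 3 agree on P1, P2; apply P1, P2→P3 and equate their P3 entries. Rows 1 and 3 agree on P1, P3; apply P1, P3→P4 and equate their P4 entries. Row 1 is now all distinguished symbols — the join is lossless.
Dependency preservation: P1, P3 → P4 is not contained in any single fragment, but the restricted closure of its left-hand side across the fragments still reaches the right-hand side; the remaining FDs each lie inside some fragment. All dependencies are preserved.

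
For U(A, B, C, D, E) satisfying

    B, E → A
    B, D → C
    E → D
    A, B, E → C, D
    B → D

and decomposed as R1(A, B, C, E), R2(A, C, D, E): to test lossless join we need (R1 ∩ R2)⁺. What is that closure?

R1 ∩ R2 = {A, C, E}.
E → D applies, adding D
Closure: {A, C, D, E}.

A, C, D, E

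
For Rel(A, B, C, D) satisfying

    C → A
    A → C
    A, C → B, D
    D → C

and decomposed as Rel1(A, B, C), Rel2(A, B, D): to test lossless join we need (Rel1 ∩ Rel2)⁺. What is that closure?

A, B, C, D

Rel1 ∩ Rel2 = {A, B}.
A → C applies, adding C
A, C → B, D applies, adding D
Closure: {A, B, C, D}.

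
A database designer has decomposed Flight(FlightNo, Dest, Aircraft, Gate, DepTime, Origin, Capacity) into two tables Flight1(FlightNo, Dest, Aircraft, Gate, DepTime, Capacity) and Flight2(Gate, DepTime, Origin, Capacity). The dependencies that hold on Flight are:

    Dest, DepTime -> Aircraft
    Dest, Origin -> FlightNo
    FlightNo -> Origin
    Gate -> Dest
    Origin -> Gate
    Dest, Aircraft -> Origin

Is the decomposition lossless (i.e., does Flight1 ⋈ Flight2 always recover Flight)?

Yes

Common attributes: Flight1 ∩ Flight2 = {Gate, DepTime, Capacity}.
Closure of {Gate, DepTime, Capacity}: Gate → Dest applies, adding Dest; Dest, DepTime → Aircraft applies, adding Aircraft; Dest, Aircraft → Origin applies, adding Origin; Dest, Origin → FlightNo applies, adding FlightNo. So (Gate, DepTime, Capacity)⁺ = {FlightNo, Dest, Aircraft, Gate, DepTime, Origin, Capacity}.
This closure contains every attribute of Flight1, so Flight1 ∩ Flight2 → Flight1. The join is lossless.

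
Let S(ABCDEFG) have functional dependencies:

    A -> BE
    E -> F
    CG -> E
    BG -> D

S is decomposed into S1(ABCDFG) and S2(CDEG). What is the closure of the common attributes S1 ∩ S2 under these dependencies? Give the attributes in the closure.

CDEFG

S1 ∩ S2 = {CDG}.
CG → E applies, adding E
E → F applies, adding F
Closure: {CDEFG}.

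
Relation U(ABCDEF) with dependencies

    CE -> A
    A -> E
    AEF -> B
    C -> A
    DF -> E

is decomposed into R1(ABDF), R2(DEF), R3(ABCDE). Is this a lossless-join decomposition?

Chase test. Columns are ABCDEF; row i has aⱼ where attribute j ∈ Ri, else bᵢⱼ.
Initial tableau (one row per fragment):
  row 1: a1 a2 b13 a4 b15 a6
  row 2: b21 b22 b23 a4 a5 a6
  row 3: a1 a2 a3 a4 a5 b36
Rows 1 and 3 agree on A; apply A→E and equate their E entries.
No row becomes fully distinguished — the join is lossy.

No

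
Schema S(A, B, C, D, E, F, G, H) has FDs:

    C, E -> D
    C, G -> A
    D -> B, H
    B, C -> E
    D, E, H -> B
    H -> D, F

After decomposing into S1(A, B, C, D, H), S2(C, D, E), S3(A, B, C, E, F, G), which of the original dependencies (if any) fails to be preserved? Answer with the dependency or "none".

Check H → D, F: no single fragment contains all of {D, F, H}, and the restricted closure of {H} across the fragments never reaches {D, F}.
C, E → D is preserved.
C, G → A is preserved.
D → B, H is preserved.
B, C → E is preserved.
D, E, H → B is preserved.

H -> D, F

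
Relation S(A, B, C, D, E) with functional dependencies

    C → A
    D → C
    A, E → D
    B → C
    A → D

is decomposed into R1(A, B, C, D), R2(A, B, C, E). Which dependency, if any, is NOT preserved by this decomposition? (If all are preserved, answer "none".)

C → A lies within R1.
D → C lies within R1.
A, E → D: restricted closure across fragments reaches D.
B → C lies within R1.
A → D lies within R1.
Every dependency is enforceable on the fragments, so the decomposition is dependency-preserving.

none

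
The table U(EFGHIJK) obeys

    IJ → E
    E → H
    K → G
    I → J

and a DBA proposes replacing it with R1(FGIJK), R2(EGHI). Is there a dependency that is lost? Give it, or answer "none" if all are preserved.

IJ → E: restricted closure across fragments reaches E.
E → H lies within R2.
K → G lies within R1.
I → J lies within R1.
Every dependency is enforceable on the fragments, so the decomposition is dependency-preserving.

none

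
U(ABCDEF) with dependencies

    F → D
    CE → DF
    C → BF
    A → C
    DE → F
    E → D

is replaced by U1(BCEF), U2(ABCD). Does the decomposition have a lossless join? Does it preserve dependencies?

Lossless test: (BC)⁺ = {BCDF}, which is a superkey of neither fragment — lossy.
Dependency preservation: the restricted closure of {F} across the fragments never reaches {D}, so F → D cannot be enforced without a join — not preserved.

lossy and not dependency-preserving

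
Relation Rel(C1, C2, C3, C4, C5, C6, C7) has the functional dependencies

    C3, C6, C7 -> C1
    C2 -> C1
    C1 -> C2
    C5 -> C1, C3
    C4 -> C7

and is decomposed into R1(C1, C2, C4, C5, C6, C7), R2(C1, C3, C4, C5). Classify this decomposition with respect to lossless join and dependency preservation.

Lossless test: (C1, C4, C5)⁺ = {C1, C2, C3, C4, C5, C7}, which contains all of one fragment — lossless.
Dependency preservation: the restricted closure of {C3, C6, C7} across the fragments never reaches {C1}, so C3, C6, C7 → C1 cannot be enforced without a join — not preserved.

lossless but not dependency-preserving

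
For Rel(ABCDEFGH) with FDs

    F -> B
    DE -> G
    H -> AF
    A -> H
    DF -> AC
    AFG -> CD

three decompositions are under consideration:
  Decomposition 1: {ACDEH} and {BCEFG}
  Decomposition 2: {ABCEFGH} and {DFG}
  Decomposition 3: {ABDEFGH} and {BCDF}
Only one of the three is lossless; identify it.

Decomposition 3

Decomposition 1: common = {CE}, closure = {CE} → lossy.
Decomposition 2: common = {FG}, closure = {BFG} → lossy.
Decomposition 3: common = {BDF}, closure = {ABCDFH} → lossless.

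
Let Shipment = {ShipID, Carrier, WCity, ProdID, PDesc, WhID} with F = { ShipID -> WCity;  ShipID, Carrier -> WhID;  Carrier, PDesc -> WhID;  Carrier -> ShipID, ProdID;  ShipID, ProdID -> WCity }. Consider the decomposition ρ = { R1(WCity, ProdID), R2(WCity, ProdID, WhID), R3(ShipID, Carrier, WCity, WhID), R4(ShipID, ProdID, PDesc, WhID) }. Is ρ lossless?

Chase test. Columns are ShipID, Carrier, WCity, ProdID, PDesc, WhID; row i has aⱼ where attribute j ∈ Ri, else bᵢⱼ.
Initial tableau (one row per fragment):
  row 1: b11 b12 a3 a4 b15 b16
  row 2: b21 b22 a3 a4 b25 a6
  row 3: a1 a2 a3 b34 b35 a6
  row 4: a1 b42 b43 a4 a5 a6
Rows 3 and 4 agree on ShipID; apply ShipID→WCity and equate their WCity entries.
No row becomes fully distinguished — the join is lossy.

No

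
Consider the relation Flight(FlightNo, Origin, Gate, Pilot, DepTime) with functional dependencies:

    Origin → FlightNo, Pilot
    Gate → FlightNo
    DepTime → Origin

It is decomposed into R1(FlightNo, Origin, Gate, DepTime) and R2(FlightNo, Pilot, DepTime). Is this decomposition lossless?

Yes

Common attributes: R1 ∩ R2 = {FlightNo, DepTime}.
Closure of {FlightNo, DepTime}: DepTime → Origin applies, adding Origin; Origin → FlightNo, Pilot applies, adding Pilot. So (FlightNo, DepTime)⁺ = {FlightNo, Origin, Pilot, DepTime}.
This closure contains every attribute of R2, so R1 ∩ R2 → R2. The join is lossless.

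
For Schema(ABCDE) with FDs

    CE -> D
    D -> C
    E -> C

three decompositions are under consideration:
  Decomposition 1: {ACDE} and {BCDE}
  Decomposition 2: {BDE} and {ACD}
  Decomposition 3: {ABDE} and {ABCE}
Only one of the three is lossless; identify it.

Decomposition 3

Decomposition 1: common = {CDE}, closure = {CDE} → lossy.
Decomposition 2: common = {D}, closure = {CD} → lossy.
Decomposition 3: common = {ABE}, closure = {ABCDE} → lossless.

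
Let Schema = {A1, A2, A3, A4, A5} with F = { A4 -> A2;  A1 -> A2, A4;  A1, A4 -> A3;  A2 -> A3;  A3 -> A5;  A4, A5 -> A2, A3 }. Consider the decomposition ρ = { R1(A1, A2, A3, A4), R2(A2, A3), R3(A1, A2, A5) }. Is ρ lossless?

Yes

Chase test. Columns are A1, A2, A3, A4, A5; row i has aⱼ where attribute j ∈ Ri, else bᵢⱼ.
Initial tableau (one row per fragment):
  row 1: a1 a2 a3 a4 b15
  row 2: b21 a2 a3 b24 b25
  row 3: a1 a2 b33 b34 a5
Rows 1 and 3 agree on A1; apply A1→A2, A4 and equate their A2, A4 entries.
Rows 1 and 3 agree on A1, A4; apply A1, A4→A3 and equate their A3 entries.
Rows 1 and 2 agree on A3; apply A3→A5 and equate their A5 entries.
Rows 1 and 3 agree on A3; apply A3→A5 and equate their A5 entries.
Row 1 is now all distinguished symbols — the join is lossless.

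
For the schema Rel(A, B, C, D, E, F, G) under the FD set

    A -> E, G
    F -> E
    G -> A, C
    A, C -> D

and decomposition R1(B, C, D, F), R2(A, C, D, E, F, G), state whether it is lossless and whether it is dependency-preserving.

lossy but dependency-preserving

Lossless test: (C, D, F)⁺ = {C, D, E, F}, which is a superkey of neither fragment — lossy.
Dependency preservation: every FD's attributes lie within a single fragment, so each can be enforced locally — preserved.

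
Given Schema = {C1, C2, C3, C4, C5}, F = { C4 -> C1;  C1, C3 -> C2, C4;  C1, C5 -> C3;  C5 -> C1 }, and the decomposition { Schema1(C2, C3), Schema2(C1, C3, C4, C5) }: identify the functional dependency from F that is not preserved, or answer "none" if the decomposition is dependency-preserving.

Check C1, C3 → C2, C4: no single fragment contains all of {C1, C2, C3, C4}, and the restricted closure of {C1, C3} across the fragments never reaches {C2, C4}.
C4 → C1 is preserved.
C1, C5 → C3 is preserved.
C5 → C1 is preserved.

C1, C3 -> C2, C4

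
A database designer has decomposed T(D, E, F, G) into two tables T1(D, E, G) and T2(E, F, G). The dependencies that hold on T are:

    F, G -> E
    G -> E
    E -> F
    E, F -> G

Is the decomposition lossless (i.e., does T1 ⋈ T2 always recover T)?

Common attributes: T1 ∩ T2 = {E, G}.
Closure of {E, G}: E → F applies, adding F. So (E, G)⁺ = {E, F, G}.
This closure contains every attribute of T2, so T1 ∩ T2 → T2. The join is lossless.

Yes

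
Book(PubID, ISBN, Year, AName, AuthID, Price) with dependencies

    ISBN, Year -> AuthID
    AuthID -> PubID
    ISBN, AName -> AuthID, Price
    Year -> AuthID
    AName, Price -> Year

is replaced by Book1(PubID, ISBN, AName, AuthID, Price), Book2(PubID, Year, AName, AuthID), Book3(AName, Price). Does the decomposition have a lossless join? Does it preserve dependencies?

Lossless test (chase): Rows 1 and 3 agree on AName, Price; apply AName, Price→Year and equate their Year entries. Rows 1 and 3 agree on Year; apply Year→AuthID and equate their AuthID entries. Rows 1 and 3 agree on AuthID; apply AuthID→PubID and equate their PubID entries. No row becomes fully distinguished — the join is lossy.
Dependency preservation: the restricted closure of {AName, Price} across the fragments never reaches {Year}, so AName, Price → Year cannot be enforced without a join — not preserved.

lossy and not dependency-preserving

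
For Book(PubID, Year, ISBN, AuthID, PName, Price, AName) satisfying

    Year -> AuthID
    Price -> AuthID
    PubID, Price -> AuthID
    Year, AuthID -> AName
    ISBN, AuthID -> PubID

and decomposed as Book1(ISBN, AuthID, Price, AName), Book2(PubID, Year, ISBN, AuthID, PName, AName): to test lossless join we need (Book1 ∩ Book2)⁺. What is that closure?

PubID, ISBN, AuthID, AName

Book1 ∩ Book2 = {ISBN, AuthID, AName}.
ISBN, AuthID → PubID applies, adding PubID
Closure: {PubID, ISBN, AuthID, AName}.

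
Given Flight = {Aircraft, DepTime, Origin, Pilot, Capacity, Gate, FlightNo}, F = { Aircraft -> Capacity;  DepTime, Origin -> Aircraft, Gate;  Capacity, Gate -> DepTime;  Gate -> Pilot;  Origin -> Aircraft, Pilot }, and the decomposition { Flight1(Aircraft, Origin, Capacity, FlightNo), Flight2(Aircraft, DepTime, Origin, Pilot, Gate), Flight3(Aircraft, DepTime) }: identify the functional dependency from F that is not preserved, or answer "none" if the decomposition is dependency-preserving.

Capacity, Gate -> DepTime

Check Capacity, Gate → DepTime: no single fragment contains all of {DepTime, Capacity, Gate}, and the restricted closure of {Capacity, Gate} across the fragments never reaches {DepTime}.
Aircraft → Capacity is preserved.
DepTime, Origin → Aircraft, Gate is preserved.
Gate → Pilot is preserved.
Origin → Aircraft, Pilot is preserved.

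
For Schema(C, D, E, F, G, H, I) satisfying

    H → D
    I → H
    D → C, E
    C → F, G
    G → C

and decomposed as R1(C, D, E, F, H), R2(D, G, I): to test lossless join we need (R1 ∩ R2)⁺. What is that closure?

R1 ∩ R2 = {D}.
D → C, E applies, adding C, E
C → F, G applies, adding F, G
Closure: {C, D, E, F, G}.

C, D, E, F, G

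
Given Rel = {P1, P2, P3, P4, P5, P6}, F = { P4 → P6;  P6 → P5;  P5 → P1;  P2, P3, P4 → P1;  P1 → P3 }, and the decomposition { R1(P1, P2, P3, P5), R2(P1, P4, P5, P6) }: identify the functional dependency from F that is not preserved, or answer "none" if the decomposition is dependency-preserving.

none

P4 → P6 lies within R2.
P6 → P5 lies within R2.
P5 → P1 lies within R1.
P2, P3, P4 → P1: restricted closure across fragments reaches P1.
P1 → P3 lies within R1.
Every dependency is enforceable on the fragments, so the decomposition is dependency-preserving.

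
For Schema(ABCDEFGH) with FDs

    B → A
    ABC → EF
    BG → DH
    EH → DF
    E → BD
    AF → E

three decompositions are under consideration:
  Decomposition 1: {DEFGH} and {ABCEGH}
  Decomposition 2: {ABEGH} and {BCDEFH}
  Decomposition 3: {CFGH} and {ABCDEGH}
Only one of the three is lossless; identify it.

Decomposition 1: common = {EGH}, closure = {ABDEFGH} → lossless.
Decomposition 2: common = {BEH}, closure = {ABDEFH} → lossy.
Decomposition 3: common = {CGH}, closure = {CGH} → lossy.

Decomposition 1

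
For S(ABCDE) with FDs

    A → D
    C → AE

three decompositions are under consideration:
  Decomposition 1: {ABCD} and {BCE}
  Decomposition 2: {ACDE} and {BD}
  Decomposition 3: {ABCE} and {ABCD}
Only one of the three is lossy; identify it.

Decomposition 2

Decomposition 1: common = {BC}, closure = {ABCDE} → lossless.
Decomposition 2: common = {D}, closure = {D} → lossy.
Decomposition 3: common = {ABC}, closure = {ABCDE} → lossless.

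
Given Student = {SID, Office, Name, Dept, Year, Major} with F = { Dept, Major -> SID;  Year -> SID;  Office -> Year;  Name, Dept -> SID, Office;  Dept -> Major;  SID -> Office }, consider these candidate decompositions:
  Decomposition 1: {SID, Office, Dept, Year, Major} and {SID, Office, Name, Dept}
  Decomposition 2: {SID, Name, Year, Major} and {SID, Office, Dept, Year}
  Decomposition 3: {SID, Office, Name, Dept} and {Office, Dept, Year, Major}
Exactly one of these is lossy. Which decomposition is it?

Decomposition 2

Decomposition 1: common = {SID, Office, Dept}, closure = {SID, Office, Dept, Year, Major} → lossless.
Decomposition 2: common = {SID, Year}, closure = {SID, Office, Year} → lossy.
Decomposition 3: common = {Office, Dept}, closure = {SID, Office, Dept, Year, Major} → lossless.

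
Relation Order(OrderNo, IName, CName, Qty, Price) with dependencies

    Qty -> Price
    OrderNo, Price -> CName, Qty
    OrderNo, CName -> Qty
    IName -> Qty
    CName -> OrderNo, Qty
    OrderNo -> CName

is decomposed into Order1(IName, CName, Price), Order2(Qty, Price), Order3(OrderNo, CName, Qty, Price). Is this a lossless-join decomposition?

Chase test. Columns are OrderNo, IName, CName, Qty, Price; row i has aⱼ where attribute j ∈ Orderi, else bᵢⱼ.
Initial tableau (one row per fragment):
  row 1: b11 a2 a3 b14 a5
  row 2: b21 b22 b23 a4 a5
  row 3: a1 b32 a3 a4 a5
Rows 1 and 3 agree on CName; apply CName→OrderNo, Qty and equate their OrderNo, Qty entries.
Row 1 is now all distinguished symbols — the join is lossless.

Yes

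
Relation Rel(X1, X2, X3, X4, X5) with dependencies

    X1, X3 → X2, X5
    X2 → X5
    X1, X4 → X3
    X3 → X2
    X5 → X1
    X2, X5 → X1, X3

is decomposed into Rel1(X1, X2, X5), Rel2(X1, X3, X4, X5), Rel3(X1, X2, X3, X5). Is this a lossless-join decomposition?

Chase test. Columns are X1, X2, X3, X4, X5; row i has aⱼ where attribute j ∈ Reli, else bᵢⱼ.
Initial tableau (one row per fragment):
  row 1: a1 a2 b13 b14 a5
  row 2: a1 b22 a3 a4 a5
  row 3: a1 a2 a3 b34 a5
Rows 2 and 3 agree on X1, X3; apply X1, X3→X2, X5 and equate their X2, X5 entries.
Rows 1 and 2 agree on X2, X5; apply X2, X5→X1, X3 and equate their X1, X3 entries.
Row 2 is now all distinguished symbols — the join is lossless.

Yes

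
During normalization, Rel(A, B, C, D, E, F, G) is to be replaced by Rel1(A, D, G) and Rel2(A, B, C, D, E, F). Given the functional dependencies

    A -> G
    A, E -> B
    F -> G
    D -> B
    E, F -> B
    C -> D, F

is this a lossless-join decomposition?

Common attributes: Rel1 ∩ Rel2 = {A, D}.
Closure of {A, D}: A → G applies, adding G; D → B applies, adding B. So (A, D)⁺ = {A, B, D, G}.
This closure contains every attribute of Rel1, so Rel1 ∩ Rel2 → Rel1. The join is lossless.

Yes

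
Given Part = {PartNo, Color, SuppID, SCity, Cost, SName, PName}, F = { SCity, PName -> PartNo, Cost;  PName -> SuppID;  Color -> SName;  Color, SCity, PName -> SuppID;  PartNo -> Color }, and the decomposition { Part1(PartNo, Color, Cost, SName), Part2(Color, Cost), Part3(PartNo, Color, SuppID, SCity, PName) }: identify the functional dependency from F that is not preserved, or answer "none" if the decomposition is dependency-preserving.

Check SCity, PName → PartNo, Cost: no single fragment contains all of {PartNo, SCity, Cost, PName}, and the restricted closure of {SCity, PName} across the fragments never reaches {PartNo, Cost}.
PName → SuppID is preserved.
Color → SName is preserved.
Color, SCity, PName → SuppID is preserved.
PartNo → Color is preserved.

SCity, PName -> PartNo, Cost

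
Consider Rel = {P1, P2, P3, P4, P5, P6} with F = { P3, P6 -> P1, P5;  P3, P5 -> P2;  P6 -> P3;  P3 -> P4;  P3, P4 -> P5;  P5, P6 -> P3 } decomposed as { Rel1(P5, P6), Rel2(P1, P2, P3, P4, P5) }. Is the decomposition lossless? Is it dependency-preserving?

lossy and not dependency-preserving

Lossless test: (P5)⁺ = {P5}, which is a superkey of neither fragment — lossy.
Dependency preservation: the restricted closure of {P3, P6} across the fragments never reaches {P1, P5}, so P3, P6 → P1, P5 cannot be enforced without a join — not preserved.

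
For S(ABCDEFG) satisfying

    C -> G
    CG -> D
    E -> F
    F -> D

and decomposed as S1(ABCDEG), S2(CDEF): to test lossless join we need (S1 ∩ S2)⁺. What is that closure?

S1 ∩ S2 = {CDE}.
C → G applies, adding G
E → F applies, adding F
Closure: {CDEFG}.

CDEFG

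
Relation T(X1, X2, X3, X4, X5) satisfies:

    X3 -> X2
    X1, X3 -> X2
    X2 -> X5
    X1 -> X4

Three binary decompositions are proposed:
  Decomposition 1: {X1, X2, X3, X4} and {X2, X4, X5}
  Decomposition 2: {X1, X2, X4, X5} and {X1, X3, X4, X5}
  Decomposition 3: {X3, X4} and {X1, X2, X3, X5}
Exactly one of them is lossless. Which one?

Decomposition 1

Decomposition 1: common = {X2, X4}, closure = {X2, X4, X5} → lossless.
Decomposition 2: common = {X1, X4, X5}, closure = {X1, X4, X5} → lossy.
Decomposition 3: common = {X3}, closure = {X2, X3, X5} → lossy.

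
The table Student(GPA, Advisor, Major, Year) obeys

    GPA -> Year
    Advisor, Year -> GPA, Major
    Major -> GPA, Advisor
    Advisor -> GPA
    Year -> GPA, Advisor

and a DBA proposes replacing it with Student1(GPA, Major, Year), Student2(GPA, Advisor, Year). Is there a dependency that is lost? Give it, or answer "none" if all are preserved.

none

GPA → Year lies within Student1.
Advisor, Year → GPA, Major: restricted closure across fragments reaches GPA, Major.
Major → GPA, Advisor: restricted closure across fragments reaches GPA, Advisor.
Advisor → GPA lies within Student2.
Year → GPA, Advisor lies within Student2.
Every dependency is enforceable on the fragments, so the decomposition is dependency-preserving.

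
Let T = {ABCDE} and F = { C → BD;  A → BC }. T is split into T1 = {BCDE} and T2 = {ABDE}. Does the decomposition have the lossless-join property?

No

Common attributes: T1 ∩ T2 = {BDE}.
No dependency enlarges {BDE}, so (BDE)⁺ = {BDE}.
The closure contains neither all of T1 = {BCDE} nor all of T2 = {ABDE}, so the common attributes are not a superkey of either fragment. The join is lossy.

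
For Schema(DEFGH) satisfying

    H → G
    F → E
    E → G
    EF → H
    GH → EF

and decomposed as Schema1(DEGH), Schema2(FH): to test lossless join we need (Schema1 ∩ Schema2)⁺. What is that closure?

EFGH

Schema1 ∩ Schema2 = {H}.
H → G applies, adding G
GH → EF applies, adding EF
Closure: {EFGH}.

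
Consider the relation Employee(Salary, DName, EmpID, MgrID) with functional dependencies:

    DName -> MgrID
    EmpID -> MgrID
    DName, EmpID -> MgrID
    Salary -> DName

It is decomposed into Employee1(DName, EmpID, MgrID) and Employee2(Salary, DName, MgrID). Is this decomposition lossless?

Common attributes: Employee1 ∩ Employee2 = {DName, MgrID}.
No dependency enlarges {DName, MgrID}, so (DName, MgrID)⁺ = {DName, MgrID}.
The closure contains neither all of Employee1 = {DName, EmpID, MgrID} nor all of Employee2 = {Salary, DName, MgrID}, so the common attributes are not a superkey of either fragment. The join is lossy.

No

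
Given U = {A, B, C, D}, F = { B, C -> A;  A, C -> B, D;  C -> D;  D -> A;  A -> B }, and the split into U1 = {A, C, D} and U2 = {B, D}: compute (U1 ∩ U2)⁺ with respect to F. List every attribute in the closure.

A, B, D

U1 ∩ U2 = {D}.
D → A applies, adding A
A → B applies, adding B
Closure: {A, B, D}.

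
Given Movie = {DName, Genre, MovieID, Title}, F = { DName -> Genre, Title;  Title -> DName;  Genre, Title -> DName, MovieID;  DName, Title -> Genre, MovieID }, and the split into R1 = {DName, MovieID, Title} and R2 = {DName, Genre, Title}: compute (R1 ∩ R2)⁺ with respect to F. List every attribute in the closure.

R1 ∩ R2 = {DName, Title}.
DName → Genre, Title applies, adding Genre
Genre, Title → DName, MovieID applies, adding MovieID
Closure: {DName, Genre, MovieID, Title}.

DName, Genre, MovieID, Title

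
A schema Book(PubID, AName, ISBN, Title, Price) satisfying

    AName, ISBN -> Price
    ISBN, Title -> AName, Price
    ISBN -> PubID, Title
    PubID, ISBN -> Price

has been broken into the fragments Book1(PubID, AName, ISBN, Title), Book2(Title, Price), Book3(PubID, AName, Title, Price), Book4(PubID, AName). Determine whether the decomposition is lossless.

No

Chase test. Columns are PubID, AName, ISBN, Title, Price; row i has aⱼ where attribute j ∈ Booki, else bᵢⱼ.
Initial tableau (one row per fragment):
  row 1: a1 a2 a3 a4 b15
  row 2: b21 b22 b23 a4 a5
  row 3: a1 a2 b33 a4 a5
  row 4: a1 a2 b43 b44 b45
No row becomes fully distinguished — the join is lossy.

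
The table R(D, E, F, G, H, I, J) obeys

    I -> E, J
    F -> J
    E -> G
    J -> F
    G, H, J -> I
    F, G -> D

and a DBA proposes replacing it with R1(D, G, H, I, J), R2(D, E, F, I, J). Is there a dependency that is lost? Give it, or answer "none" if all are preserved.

Check E → G: no single fragment contains all of {E, G}, and the restricted closure of {E} across the fragments never reaches {G}.
I → E, J is preserved.
F → J is preserved.
J → F is preserved.
G, H, J → I is preserved.
F, G → D is preserved.

E -> G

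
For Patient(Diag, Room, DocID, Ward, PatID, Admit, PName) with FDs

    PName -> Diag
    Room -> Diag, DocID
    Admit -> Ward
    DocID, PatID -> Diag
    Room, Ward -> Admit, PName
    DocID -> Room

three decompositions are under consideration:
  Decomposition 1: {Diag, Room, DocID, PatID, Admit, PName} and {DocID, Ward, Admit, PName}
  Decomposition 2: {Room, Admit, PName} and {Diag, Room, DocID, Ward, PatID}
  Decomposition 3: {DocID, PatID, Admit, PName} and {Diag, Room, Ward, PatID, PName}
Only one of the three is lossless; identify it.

Decomposition 1: common = {DocID, Admit, PName}, closure = {Diag, Room, DocID, Ward, Admit, PName} → lossless.
Decomposition 2: common = {Room}, closure = {Diag, Room, DocID} → lossy.
Decomposition 3: common = {PatID, PName}, closure = {Diag, PatID, PName} → lossy.

Decomposition 1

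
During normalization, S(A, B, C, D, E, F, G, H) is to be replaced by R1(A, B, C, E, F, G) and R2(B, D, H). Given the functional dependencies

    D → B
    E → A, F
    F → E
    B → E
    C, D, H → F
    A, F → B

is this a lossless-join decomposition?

No

Common attributes: R1 ∩ R2 = {B}.
Closure of {B}: B → E applies, adding E; E → A, F applies, adding A, F. So (B)⁺ = {A, B, E, F}.
The closure contains neither all of R1 = {A, B, C, E, F, G} nor all of R2 = {B, D, H}, so the common attributes are not a superkey of either fragment. The join is lossy.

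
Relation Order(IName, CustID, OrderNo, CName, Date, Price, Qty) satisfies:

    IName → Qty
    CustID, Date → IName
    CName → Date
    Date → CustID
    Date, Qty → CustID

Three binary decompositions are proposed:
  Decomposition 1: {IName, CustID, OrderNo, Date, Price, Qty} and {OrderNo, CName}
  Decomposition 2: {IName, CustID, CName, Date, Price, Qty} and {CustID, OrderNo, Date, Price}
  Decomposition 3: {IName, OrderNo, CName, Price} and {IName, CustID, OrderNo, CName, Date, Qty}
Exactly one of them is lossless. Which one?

Decomposition 1: common = {OrderNo}, closure = {OrderNo} → lossy.
Decomposition 2: common = {CustID, Date, Price}, closure = {IName, CustID, Date, Price, Qty} → lossy.
Decomposition 3: common = {IName, OrderNo, CName}, closure = {IName, CustID, OrderNo, CName, Date, Qty} → lossless.

Decomposition 3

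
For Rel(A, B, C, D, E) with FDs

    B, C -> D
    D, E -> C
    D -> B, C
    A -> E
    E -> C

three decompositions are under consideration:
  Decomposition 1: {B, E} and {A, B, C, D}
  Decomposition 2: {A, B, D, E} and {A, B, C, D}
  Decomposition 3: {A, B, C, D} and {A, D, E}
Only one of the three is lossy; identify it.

Decomposition 1: common = {B}, closure = {B} → lossy.
Decomposition 2: common = {A, B, D}, closure = {A, B, C, D, E} → lossless.
Decomposition 3: common = {A, D}, closure = {A, B, C, D, E} → lossless.

Decomposition 1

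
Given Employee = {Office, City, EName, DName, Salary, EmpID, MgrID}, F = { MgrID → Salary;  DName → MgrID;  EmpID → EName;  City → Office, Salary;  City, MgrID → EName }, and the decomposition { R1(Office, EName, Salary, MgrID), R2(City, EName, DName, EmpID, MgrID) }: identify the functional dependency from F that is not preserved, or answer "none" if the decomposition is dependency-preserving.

Check City → Office, Salary: no single fragment contains all of {Office, City, Salary}, and the restricted closure of {City} across the fragments never reaches {Office, Salary}.
MgrID → Salary is preserved.
DName → MgrID is preserved.
EmpID → EName is preserved.
City, MgrID → EName is preserved.

City → Office, Salary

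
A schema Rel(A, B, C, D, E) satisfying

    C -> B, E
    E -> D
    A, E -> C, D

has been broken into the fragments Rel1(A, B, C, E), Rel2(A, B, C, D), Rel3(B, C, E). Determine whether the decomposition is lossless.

Chase test. Columns are A, B, C, D, E; row i has aⱼ where attribute j ∈ Reli, else bᵢⱼ.
Initial tableau (one row per fragment):
  row 1: a1 a2 a3 b14 a5
  row 2: a1 a2 a3 a4 b25
  row 3: b31 a2 a3 b34 a5
Rows 1 and 2 agree on C; apply C→B, E and equate their B, E entries.
Rows 1 and 2 agree on E; apply E→D and equate their D entries.
Rows 1 and 3 agree on E; apply E→D and equate their D entries.
Row 1 is now all distinguished symbols — the join is lossless.

Yes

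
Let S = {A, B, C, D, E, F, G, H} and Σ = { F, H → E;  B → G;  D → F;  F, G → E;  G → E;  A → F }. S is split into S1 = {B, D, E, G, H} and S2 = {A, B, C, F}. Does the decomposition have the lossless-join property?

Common attributes: S1 ∩ S2 = {B}.
Closure of {B}: B → G applies, adding G; G → E applies, adding E. So (B)⁺ = {B, E, G}.
The closure contains neither all of S1 = {B, D, E, G, H} nor all of S2 = {A, B, C, F}, so the common attributes are not a superkey of either fragment. The join is lossy.

No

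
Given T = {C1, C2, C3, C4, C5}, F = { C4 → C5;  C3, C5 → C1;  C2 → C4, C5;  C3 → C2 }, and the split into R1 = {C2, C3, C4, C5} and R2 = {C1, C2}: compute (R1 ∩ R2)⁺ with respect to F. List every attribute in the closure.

R1 ∩ R2 = {C2}.
C2 → C4, C5 applies, adding C4, C5
Closure: {C2, C4, C5}.

C2, C4, C5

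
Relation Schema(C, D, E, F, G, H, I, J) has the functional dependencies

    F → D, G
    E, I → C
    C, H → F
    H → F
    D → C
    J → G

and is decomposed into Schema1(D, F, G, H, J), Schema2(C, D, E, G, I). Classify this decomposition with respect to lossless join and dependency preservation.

lossy but dependency-preserving

Lossless test: (D, G)⁺ = {C, D, G}, which is a superkey of neither fragment — lossy.
Dependency preservation: C, H → F is not contained in any single fragment, but the restricted closure of its left-hand side across the fragments still reaches the right-hand side; the remaining FDs each lie inside some fragment. All dependencies are preserved.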